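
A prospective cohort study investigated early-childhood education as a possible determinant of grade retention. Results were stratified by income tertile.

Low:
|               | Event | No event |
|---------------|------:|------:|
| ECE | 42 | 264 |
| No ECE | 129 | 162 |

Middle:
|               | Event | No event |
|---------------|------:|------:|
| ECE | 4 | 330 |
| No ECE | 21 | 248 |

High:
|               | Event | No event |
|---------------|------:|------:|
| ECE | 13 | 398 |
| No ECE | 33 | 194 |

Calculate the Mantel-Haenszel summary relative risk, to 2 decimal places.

0.27

RR_MH = Σ(aᵢ·n₀ᵢ/nᵢ) / Σ(cᵢ·n₁ᵢ/nᵢ), with n₁ᵢ = aᵢ+bᵢ (exposed), n₀ᵢ = cᵢ+dᵢ (unexposed), nᵢ = n₁ᵢ+n₀ᵢ.
Stratum 1 (Low): n₁ = 306, n₀ = 291, n = 597; a·n₀/n = 42·291/597 = 20.4724; c·n₁/n = 129·306/597 = 66.1206
Stratum 2 (Middle): n₁ = 334, n₀ = 269, n = 603; a·n₀/n = 4·269/603 = 1.7844; c·n₁/n = 21·334/603 = 11.6318
Stratum 3 (High): n₁ = 411, n₀ = 227, n = 638; a·n₀/n = 13·227/638 = 4.6254; c·n₁/n = 33·411/638 = 21.2586
RR_MH = (20.4724 + 1.7844 + 4.6254) / (66.1206 + 11.6318 + 21.2586) = 26.8822 / 99.0111 = 0.27151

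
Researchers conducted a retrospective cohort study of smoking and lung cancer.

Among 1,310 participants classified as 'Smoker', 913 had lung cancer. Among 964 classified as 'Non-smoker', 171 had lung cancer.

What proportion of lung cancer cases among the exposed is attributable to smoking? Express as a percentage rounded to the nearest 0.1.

From the description: a = 913, b = 397, c = 171, d = 793.
Risk in exposed = 913/1310 = 0.69695; risk in unexposed = 171/964 = 0.17739.
RR = 0.69695/0.17739 = 3.92899
AR% = (RR − 1)/RR × 100 = (3.92899 − 1)/3.92899 × 100 = 74.5481%

74.5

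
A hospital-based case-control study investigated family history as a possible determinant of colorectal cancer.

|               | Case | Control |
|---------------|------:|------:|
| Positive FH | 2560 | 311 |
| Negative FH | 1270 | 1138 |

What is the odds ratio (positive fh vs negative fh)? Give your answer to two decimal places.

Cells: a = 2560, b = 311, c = 1270, d = 1138.
OR = (a·d)/(b·c) = (2560 × 1138) / (311 × 1270) = 2913280 / 394970 = 7.37595
The odds of colorectal cancer are about 7.38 times as high in the positive fh group.

7.38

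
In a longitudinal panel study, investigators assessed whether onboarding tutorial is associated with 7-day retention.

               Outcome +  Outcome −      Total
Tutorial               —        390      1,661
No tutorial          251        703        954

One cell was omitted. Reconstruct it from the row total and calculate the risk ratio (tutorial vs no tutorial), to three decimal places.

The missing cell is in the exposed row: 1661 − 390 = 1271.
So a = 1271, b = 390, c = 251, d = 703.
RR = [a/(a+b)] / [c/(c+d)] = (1271/1661) / (251/954) = 0.76520/0.26310 = 2.90838

2.908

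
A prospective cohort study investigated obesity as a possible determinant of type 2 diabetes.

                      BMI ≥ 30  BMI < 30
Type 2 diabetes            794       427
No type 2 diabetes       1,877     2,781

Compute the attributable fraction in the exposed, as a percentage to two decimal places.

55.22

Reading the table with exposure as columns: a = 794 (BMI ≥ 30, case), b = 1877 (BMI ≥ 30, non-case), c = 427 (BMI < 30, case), d = 2781.
Risk in exposed = 794/2671 = 0.29727; risk in unexposed = 427/3208 = 0.13310.
RR = 0.29727/0.13310 = 2.23333
AR% = (RR − 1)/RR × 100 = (2.23333 − 1)/2.23333 × 100 = 55.2238%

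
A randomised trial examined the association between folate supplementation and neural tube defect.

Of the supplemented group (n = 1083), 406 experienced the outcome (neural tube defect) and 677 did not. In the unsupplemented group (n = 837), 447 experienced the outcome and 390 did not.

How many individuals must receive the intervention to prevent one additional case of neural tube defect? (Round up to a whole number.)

Risk in treated group = 406/1083 = 0.37488; risk in control = 447/837 = 0.53405.
Absolute risk reduction = 0.53405 − 0.37488 = 0.15917
NNT = 1 / ARR = 1 / 0.15917 = 6.283 → round up → 7

7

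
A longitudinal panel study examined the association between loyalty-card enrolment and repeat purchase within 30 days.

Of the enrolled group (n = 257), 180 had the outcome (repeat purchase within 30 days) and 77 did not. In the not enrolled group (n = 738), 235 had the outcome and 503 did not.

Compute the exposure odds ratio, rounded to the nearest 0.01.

From the description: a = 180, b = 77, c = 235, d = 503.
OR = (a·d)/(b·c) = (180 × 503) / (77 × 235) = 90540 / 18095 = 5.00359
The odds of repeat purchase within 30 days are about 5.00 times as high in the enrolled group.

5.00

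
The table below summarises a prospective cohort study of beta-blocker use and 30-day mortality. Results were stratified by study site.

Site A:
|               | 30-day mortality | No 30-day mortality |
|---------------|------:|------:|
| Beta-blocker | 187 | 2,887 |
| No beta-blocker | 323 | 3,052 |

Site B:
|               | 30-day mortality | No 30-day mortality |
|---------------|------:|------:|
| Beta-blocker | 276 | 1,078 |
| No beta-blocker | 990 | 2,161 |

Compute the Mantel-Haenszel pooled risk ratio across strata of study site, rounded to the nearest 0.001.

RR_MH = Σ(aᵢ·n₀ᵢ/nᵢ) / Σ(cᵢ·n₁ᵢ/nᵢ), with n₁ᵢ = aᵢ+bᵢ (exposed), n₀ᵢ = cᵢ+dᵢ (unexposed), nᵢ = n₁ᵢ+n₀ᵢ.
Stratum 1 (Site A): n₁ = 3074, n₀ = 3375, n = 6449; a·n₀/n = 187·3375/6449 = 97.8640; c·n₁/n = 323·3074/6449 = 153.9622
Stratum 2 (Site B): n₁ = 1354, n₀ = 3151, n = 4505; a·n₀/n = 276·3151/4505 = 193.0468; c·n₁/n = 990·1354/4505 = 297.5494
RR_MH = (97.8640 + 193.0468) / (153.9622 + 297.5494) = 290.9108 / 451.5116 = 0.64430

0.644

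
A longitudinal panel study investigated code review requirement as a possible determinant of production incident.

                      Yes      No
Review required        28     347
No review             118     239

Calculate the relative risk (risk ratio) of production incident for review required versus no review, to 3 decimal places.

0.226

Cells: a = 28, b = 347, c = 118, d = 239.
Risk in exposed = 28/375 = 0.07467; risk in unexposed = 118/357 = 0.33053.
RR = 0.07467 / 0.33053 = 0.22590
The risk is 77% lower among the exposed than among the unexposed.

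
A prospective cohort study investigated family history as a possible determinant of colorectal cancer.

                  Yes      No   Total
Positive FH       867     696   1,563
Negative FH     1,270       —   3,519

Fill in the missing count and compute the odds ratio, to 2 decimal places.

2.21

The missing cell is in the unexposed row: 3519 − 1270 = 2249.
So a = 867, b = 696, c = 1270, d = 2249.
OR = (a·d)/(b·c) = (867 × 2249) / (696 × 1270) = 1949883 / 883920 = 2.20595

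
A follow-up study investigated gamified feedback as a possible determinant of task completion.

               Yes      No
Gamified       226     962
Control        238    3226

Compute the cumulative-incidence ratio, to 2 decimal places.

2.77

Cells: a = 226, b = 962, c = 238, d = 3226.
Risk in exposed = 226/1188 = 0.19024; risk in unexposed = 238/3464 = 0.06871.
RR = 0.19024 / 0.06871 = 2.76881
The risk among the exposed is 2.77 times that among the unexposed.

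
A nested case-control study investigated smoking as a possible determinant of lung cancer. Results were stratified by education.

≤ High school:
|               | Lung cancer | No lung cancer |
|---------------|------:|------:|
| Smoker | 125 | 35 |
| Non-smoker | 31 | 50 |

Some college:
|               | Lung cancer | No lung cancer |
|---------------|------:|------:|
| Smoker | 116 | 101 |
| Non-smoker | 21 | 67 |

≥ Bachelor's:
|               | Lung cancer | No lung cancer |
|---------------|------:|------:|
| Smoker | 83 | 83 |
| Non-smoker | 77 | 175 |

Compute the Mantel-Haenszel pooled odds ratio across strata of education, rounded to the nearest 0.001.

3.222

OR_MH = Σ(aᵢdᵢ/nᵢ) / Σ(bᵢcᵢ/nᵢ), where nᵢ is the stratum total.
Stratum 1 (≤ High school): n = 241; a·d/n = 125·50/241 = 25.9336; b·c/n = 35·31/241 = 4.5021
Stratum 2 (Some college): n = 305; a·d/n = 116·67/305 = 25.4820; b·c/n = 101·21/305 = 6.9541
Stratum 3 (≥ Bachelor's): n = 418; a·d/n = 83·175/418 = 34.7488; b·c/n = 83·77/418 = 15.2895
OR_MH = (25.9336 + 25.4820 + 34.7488) / (4.5021 + 6.9541 + 15.2895) = 86.1644 / 26.7456 = 3.22162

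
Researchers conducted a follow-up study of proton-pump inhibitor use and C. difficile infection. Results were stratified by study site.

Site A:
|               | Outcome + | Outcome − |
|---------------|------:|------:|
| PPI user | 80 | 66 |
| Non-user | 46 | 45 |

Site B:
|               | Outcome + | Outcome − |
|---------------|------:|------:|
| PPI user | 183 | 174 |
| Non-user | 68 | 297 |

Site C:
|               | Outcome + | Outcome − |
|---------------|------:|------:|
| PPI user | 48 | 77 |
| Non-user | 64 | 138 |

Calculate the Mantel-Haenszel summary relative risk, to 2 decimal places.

RR_MH = Σ(aᵢ·n₀ᵢ/nᵢ) / Σ(cᵢ·n₁ᵢ/nᵢ), with n₁ᵢ = aᵢ+bᵢ (exposed), n₀ᵢ = cᵢ+dᵢ (unexposed), nᵢ = n₁ᵢ+n₀ᵢ.
Stratum 1 (Site A): n₁ = 146, n₀ = 91, n = 237; a·n₀/n = 80·91/237 = 30.7173; c·n₁/n = 46·146/237 = 28.3376
Stratum 2 (Site B): n₁ = 357, n₀ = 365, n = 722; a·n₀/n = 183·365/722 = 92.5139; c·n₁/n = 68·357/722 = 33.6233
Stratum 3 (Site C): n₁ = 125, n₀ = 202, n = 327; a·n₀/n = 48·202/327 = 29.6514; c·n₁/n = 64·125/327 = 24.4648
RR_MH = (30.7173 + 92.5139 + 29.6514) / (28.3376 + 33.6233 + 24.4648) = 152.8825 / 86.4257 = 1.76895

1.77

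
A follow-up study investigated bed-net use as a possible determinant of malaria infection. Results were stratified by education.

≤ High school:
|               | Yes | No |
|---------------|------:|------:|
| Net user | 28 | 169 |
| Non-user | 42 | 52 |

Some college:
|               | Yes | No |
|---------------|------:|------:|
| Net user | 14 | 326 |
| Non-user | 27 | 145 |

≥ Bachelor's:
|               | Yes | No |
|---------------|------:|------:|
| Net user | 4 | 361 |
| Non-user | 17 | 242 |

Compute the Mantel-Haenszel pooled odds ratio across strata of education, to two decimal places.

OR_MH = Σ(aᵢdᵢ/nᵢ) / Σ(bᵢcᵢ/nᵢ), where nᵢ is the stratum total.
Stratum 1 (≤ High school): n = 291; a·d/n = 28·52/291 = 5.0034; b·c/n = 169·42/291 = 24.3918
Stratum 2 (Some college): n = 512; a·d/n = 14·145/512 = 3.9648; b·c/n = 326·27/512 = 17.1914
Stratum 3 (≥ Bachelor's): n = 624; a·d/n = 4·242/624 = 1.5513; b·c/n = 361·17/624 = 9.8349
OR_MH = (5.0034 + 3.9648 + 1.5513) / (24.3918 + 17.1914 + 9.8349) = 10.5196 / 51.4181 = 0.20459

0.20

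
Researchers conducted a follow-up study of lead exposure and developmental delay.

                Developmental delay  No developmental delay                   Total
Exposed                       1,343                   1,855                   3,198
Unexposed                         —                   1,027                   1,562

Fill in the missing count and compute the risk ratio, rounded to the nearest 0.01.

1.23

The missing cell is in the unexposed row: 1562 − 1027 = 535.
So a = 1343, b = 1855, c = 535, d = 1027.
RR = [a/(a+b)] / [c/(c+d)] = (1343/3198) / (535/1562) = 0.41995/0.34251 = 1.22610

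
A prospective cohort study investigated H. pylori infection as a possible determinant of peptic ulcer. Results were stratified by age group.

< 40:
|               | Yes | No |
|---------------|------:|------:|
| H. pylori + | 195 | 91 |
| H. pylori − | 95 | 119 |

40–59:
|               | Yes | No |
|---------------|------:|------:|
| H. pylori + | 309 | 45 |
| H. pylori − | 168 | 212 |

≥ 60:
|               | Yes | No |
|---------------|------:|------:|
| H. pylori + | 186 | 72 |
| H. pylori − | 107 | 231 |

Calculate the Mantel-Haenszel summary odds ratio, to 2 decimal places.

5.13

OR_MH = Σ(aᵢdᵢ/nᵢ) / Σ(bᵢcᵢ/nᵢ), where nᵢ is the stratum total.
Stratum 1 (< 40): n = 500; a·d/n = 195·119/500 = 46.4100; b·c/n = 91·95/500 = 17.2900
Stratum 2 (40–59): n = 734; a·d/n = 309·212/734 = 89.2480; b·c/n = 45·168/734 = 10.2997
Stratum 3 (≥ 60): n = 596; a·d/n = 186·231/596 = 72.0906; b·c/n = 72·107/596 = 12.9262
OR_MH = (46.4100 + 89.2480 + 72.0906) / (17.2900 + 10.2997 + 12.9262) = 207.7486 / 40.5159 = 5.12758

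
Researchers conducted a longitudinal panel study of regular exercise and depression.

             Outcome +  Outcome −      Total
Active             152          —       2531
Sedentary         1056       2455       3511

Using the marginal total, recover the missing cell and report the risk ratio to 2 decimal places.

The missing cell is in the exposed row: 2531 − 152 = 2379.
So a = 152, b = 2379, c = 1056, d = 2455.
RR = [a/(a+b)] / [c/(c+d)] = (152/2531) / (1056/3511) = 0.06006/0.30077 = 0.19967

0.20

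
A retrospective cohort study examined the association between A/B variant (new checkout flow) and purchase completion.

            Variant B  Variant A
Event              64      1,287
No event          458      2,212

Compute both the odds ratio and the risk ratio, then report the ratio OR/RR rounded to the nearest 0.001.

0.721

Reading the table with exposure as columns: a = 64 (Variant B, case), b = 458 (Variant B, non-case), c = 1287 (Variant A, case), d = 2212.
OR = (64·2212)/(458·1287) = 141568/589446 = 0.24017
Risk in exposed = 64/522 = 0.12261; risk in unexposed = 1287/3499 = 0.36782; RR = 0.33333
OR/RR = 0.24017 / 0.33333 = 0.72052
The outcome is not rare, so the OR lies further from 1 than the RR.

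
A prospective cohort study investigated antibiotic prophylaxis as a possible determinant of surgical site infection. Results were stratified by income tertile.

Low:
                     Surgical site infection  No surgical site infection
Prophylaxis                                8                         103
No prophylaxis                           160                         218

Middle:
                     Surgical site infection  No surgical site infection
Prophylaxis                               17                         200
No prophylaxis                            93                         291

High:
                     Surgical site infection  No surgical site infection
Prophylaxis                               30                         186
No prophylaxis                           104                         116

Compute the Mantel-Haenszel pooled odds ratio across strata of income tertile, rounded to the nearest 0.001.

0.181

OR_MH = Σ(aᵢdᵢ/nᵢ) / Σ(bᵢcᵢ/nᵢ), where nᵢ is the stratum total.
Stratum 1 (Low): n = 489; a·d/n = 8·218/489 = 3.5665; b·c/n = 103·160/489 = 33.7014
Stratum 2 (Middle): n = 601; a·d/n = 17·291/601 = 8.2313; b·c/n = 200·93/601 = 30.9484
Stratum 3 (High): n = 436; a·d/n = 30·116/436 = 7.9817; b·c/n = 186·104/436 = 44.3670
OR_MH = (3.5665 + 8.2313 + 7.9817) / (33.7014 + 30.9484 + 44.3670) = 19.7794 / 109.0168 = 0.18143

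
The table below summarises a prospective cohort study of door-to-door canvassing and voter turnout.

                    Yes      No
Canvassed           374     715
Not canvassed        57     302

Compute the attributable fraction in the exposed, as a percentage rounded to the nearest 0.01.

53.77

Cells: a = 374, b = 715, c = 57, d = 302.
Risk in exposed = 374/1089 = 0.34343; risk in unexposed = 57/359 = 0.15877.
RR = 0.34343/0.15877 = 2.16303
AR% = (RR − 1)/RR × 100 = (2.16303 − 1)/2.16303 × 100 = 53.7686%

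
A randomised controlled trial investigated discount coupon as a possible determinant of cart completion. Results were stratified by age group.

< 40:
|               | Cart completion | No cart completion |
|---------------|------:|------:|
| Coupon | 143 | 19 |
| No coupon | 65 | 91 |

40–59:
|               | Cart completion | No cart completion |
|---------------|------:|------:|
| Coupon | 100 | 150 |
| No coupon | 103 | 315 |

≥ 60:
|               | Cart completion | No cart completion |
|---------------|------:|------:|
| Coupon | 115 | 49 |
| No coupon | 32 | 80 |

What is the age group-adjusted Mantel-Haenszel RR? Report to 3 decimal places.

1.978

RR_MH = Σ(aᵢ·n₀ᵢ/nᵢ) / Σ(cᵢ·n₁ᵢ/nᵢ), with n₁ᵢ = aᵢ+bᵢ (exposed), n₀ᵢ = cᵢ+dᵢ (unexposed), nᵢ = n₁ᵢ+n₀ᵢ.
Stratum 1 (< 40): n₁ = 162, n₀ = 156, n = 318; a·n₀/n = 143·156/318 = 70.1509; c·n₁/n = 65·162/318 = 33.1132
Stratum 2 (40–59): n₁ = 250, n₀ = 418, n = 668; a·n₀/n = 100·418/668 = 62.5749; c·n₁/n = 103·250/668 = 38.5479
Stratum 3 (≥ 60): n₁ = 164, n₀ = 112, n = 276; a·n₀/n = 115·112/276 = 46.6667; c·n₁/n = 32·164/276 = 19.0145
RR_MH = (70.1509 + 62.5749 + 46.6667) / (33.1132 + 38.5479 + 19.0145) = 179.3925 / 90.6756 = 1.97840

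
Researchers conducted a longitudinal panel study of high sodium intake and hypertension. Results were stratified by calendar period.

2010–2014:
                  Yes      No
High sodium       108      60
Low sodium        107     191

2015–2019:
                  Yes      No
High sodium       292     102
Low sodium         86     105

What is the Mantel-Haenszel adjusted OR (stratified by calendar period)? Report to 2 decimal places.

3.36

OR_MH = Σ(aᵢdᵢ/nᵢ) / Σ(bᵢcᵢ/nᵢ), where nᵢ is the stratum total.
Stratum 1 (2010–2014): n = 466; a·d/n = 108·191/466 = 44.2661; b·c/n = 60·107/466 = 13.7768
Stratum 2 (2015–2019): n = 585; a·d/n = 292·105/585 = 52.4103; b·c/n = 102·86/585 = 14.9949
OR_MH = (44.2661 + 52.4103) / (13.7768 + 14.9949) = 96.6764 / 28.7717 = 3.36012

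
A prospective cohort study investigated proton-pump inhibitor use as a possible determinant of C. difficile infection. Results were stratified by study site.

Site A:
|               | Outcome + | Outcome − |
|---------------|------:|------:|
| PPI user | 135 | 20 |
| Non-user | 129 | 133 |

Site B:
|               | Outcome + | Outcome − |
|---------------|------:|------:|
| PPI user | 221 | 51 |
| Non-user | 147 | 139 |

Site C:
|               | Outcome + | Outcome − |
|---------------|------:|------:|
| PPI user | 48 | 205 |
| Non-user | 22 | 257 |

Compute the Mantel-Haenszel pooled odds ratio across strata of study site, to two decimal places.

4.32

OR_MH = Σ(aᵢdᵢ/nᵢ) / Σ(bᵢcᵢ/nᵢ), where nᵢ is the stratum total.
Stratum 1 (Site A): n = 417; a·d/n = 135·133/417 = 43.0576; b·c/n = 20·129/417 = 6.1871
Stratum 2 (Site B): n = 558; a·d/n = 221·139/558 = 55.0520; b·c/n = 51·147/558 = 13.4355
Stratum 3 (Site C): n = 532; a·d/n = 48·257/532 = 23.1880; b·c/n = 205·22/532 = 8.4774
OR_MH = (43.0576 + 55.0520 + 23.1880) / (6.1871 + 13.4355 + 8.4774) = 121.2975 / 28.1000 = 4.31664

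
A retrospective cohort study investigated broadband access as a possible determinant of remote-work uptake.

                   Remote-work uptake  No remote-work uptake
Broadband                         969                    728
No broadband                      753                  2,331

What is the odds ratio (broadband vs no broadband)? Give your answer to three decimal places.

Cells: a = 969, b = 728, c = 753, d = 2331.
OR = (a·d)/(b·c) = (969 × 2331) / (728 × 753) = 2258739 / 548184 = 4.12040
The odds of remote-work uptake are about 4.12 times as high in the broadband group.

4.120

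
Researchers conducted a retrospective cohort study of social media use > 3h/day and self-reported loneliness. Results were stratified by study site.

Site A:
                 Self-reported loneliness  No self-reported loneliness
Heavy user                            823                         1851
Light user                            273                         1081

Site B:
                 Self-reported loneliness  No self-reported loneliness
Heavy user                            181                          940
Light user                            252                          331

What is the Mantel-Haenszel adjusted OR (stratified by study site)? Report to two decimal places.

OR_MH = Σ(aᵢdᵢ/nᵢ) / Σ(bᵢcᵢ/nᵢ), where nᵢ is the stratum total.
Stratum 1 (Site A): n = 4028; a·d/n = 823·1081/4028 = 220.8697; b·c/n = 1851·273/4028 = 125.4526
Stratum 2 (Site B): n = 1704; a·d/n = 181·331/1704 = 35.1590; b·c/n = 940·252/1704 = 139.0141
OR_MH = (220.8697 + 35.1590) / (125.4526 + 139.0141) = 256.0287 / 264.4667 = 0.96809

0.97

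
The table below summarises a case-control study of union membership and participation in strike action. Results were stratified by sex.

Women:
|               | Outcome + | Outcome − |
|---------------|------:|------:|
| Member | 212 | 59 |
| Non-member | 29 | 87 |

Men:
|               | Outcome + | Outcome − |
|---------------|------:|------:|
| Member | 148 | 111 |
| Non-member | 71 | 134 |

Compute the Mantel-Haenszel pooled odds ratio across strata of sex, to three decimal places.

4.223

OR_MH = Σ(aᵢdᵢ/nᵢ) / Σ(bᵢcᵢ/nᵢ), where nᵢ is the stratum total.
Stratum 1 (Women): n = 387; a·d/n = 212·87/387 = 47.6589; b·c/n = 59·29/387 = 4.4212
Stratum 2 (Men): n = 464; a·d/n = 148·134/464 = 42.7414; b·c/n = 111·71/464 = 16.9849
OR_MH = (47.6589 + 42.7414) / (4.4212 + 16.9849) = 90.4003 / 21.4061 = 4.22311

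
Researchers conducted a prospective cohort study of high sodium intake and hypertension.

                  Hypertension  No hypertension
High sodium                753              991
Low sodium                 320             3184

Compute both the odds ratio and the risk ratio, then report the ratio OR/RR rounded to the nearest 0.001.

1.599

Cells: a = 753, b = 991, c = 320, d = 3184.
OR = (753·3184)/(991·320) = 2397552/317120 = 7.56039
Risk in exposed = 753/1744 = 0.43177; risk in unexposed = 320/3504 = 0.09132; RR = 4.72784
OR/RR = 7.56039 / 4.72784 = 1.59912
The outcome is not rare, so the OR lies further from 1 than the RR.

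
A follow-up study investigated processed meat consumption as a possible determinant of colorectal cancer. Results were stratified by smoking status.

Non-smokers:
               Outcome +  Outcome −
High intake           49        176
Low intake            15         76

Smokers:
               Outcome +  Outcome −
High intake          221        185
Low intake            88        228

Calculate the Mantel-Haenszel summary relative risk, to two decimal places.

1.84

RR_MH = Σ(aᵢ·n₀ᵢ/nᵢ) / Σ(cᵢ·n₁ᵢ/nᵢ), with n₁ᵢ = aᵢ+bᵢ (exposed), n₀ᵢ = cᵢ+dᵢ (unexposed), nᵢ = n₁ᵢ+n₀ᵢ.
Stratum 1 (Non-smokers): n₁ = 225, n₀ = 91, n = 316; a·n₀/n = 49·91/316 = 14.1108; c·n₁/n = 15·225/316 = 10.6804
Stratum 2 (Smokers): n₁ = 406, n₀ = 316, n = 722; a·n₀/n = 221·316/722 = 96.7258; c·n₁/n = 88·406/722 = 49.4848
RR_MH = (14.1108 + 96.7258) / (10.6804 + 49.4848) = 110.8365 / 60.1651 = 1.84220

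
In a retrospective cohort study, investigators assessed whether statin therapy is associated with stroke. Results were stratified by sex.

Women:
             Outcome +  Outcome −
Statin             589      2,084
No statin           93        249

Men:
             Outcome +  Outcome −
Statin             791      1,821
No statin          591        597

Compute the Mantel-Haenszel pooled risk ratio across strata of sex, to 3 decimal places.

RR_MH = Σ(aᵢ·n₀ᵢ/nᵢ) / Σ(cᵢ·n₁ᵢ/nᵢ), with n₁ᵢ = aᵢ+bᵢ (exposed), n₀ᵢ = cᵢ+dᵢ (unexposed), nᵢ = n₁ᵢ+n₀ᵢ.
Stratum 1 (Women): n₁ = 2673, n₀ = 342, n = 3015; a·n₀/n = 589·342/3015 = 66.8119; c·n₁/n = 93·2673/3015 = 82.4507
Stratum 2 (Men): n₁ = 2612, n₀ = 1188, n = 3800; a·n₀/n = 791·1188/3800 = 247.2916; c·n₁/n = 591·2612/3800 = 406.2347
RR_MH = (66.8119 + 247.2916) / (82.4507 + 406.2347) = 314.1035 / 488.6855 = 0.64275

0.643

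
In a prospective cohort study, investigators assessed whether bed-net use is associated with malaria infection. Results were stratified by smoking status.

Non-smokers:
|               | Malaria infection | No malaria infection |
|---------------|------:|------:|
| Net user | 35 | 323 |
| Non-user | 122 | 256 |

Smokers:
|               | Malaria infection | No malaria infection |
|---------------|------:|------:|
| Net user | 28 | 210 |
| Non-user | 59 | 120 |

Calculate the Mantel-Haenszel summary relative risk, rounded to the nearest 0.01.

0.32

RR_MH = Σ(aᵢ·n₀ᵢ/nᵢ) / Σ(cᵢ·n₁ᵢ/nᵢ), with n₁ᵢ = aᵢ+bᵢ (exposed), n₀ᵢ = cᵢ+dᵢ (unexposed), nᵢ = n₁ᵢ+n₀ᵢ.
Stratum 1 (Non-smokers): n₁ = 358, n₀ = 378, n = 736; a·n₀/n = 35·378/736 = 17.9755; c·n₁/n = 122·358/736 = 59.3424
Stratum 2 (Smokers): n₁ = 238, n₀ = 179, n = 417; a·n₀/n = 28·179/417 = 12.0192; c·n₁/n = 59·238/417 = 33.6739
RR_MH = (17.9755 + 12.0192) / (59.3424 + 33.6739) = 29.9947 / 93.0163 = 0.32247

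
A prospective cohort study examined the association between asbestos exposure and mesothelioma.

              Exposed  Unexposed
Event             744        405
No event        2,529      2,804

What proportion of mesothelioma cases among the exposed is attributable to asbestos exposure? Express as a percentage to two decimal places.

44.48

Reading the table with exposure as columns: a = 744 (Exposed, case), b = 2529 (Exposed, non-case), c = 405 (Unexposed, case), d = 2804.
Risk in exposed = 744/3273 = 0.22731; risk in unexposed = 405/3209 = 0.12621.
RR = 0.22731/0.12621 = 1.80112
AR% = (RR − 1)/RR × 100 = (1.80112 − 1)/1.80112 × 100 = 44.4789%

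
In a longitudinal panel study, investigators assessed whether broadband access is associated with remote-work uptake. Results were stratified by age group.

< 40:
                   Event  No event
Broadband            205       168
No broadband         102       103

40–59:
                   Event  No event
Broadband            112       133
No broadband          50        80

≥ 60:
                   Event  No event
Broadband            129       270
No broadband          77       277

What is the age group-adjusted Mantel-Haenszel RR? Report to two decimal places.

RR_MH = Σ(aᵢ·n₀ᵢ/nᵢ) / Σ(cᵢ·n₁ᵢ/nᵢ), with n₁ᵢ = aᵢ+bᵢ (exposed), n₀ᵢ = cᵢ+dᵢ (unexposed), nᵢ = n₁ᵢ+n₀ᵢ.
Stratum 1 (< 40): n₁ = 373, n₀ = 205, n = 578; a·n₀/n = 205·205/578 = 72.7076; c·n₁/n = 102·373/578 = 65.8235
Stratum 2 (40–59): n₁ = 245, n₀ = 130, n = 375; a·n₀/n = 112·130/375 = 38.8267; c·n₁/n = 50·245/375 = 32.6667
Stratum 3 (≥ 60): n₁ = 399, n₀ = 354, n = 753; a·n₀/n = 129·354/753 = 60.6454; c·n₁/n = 77·399/753 = 40.8008
RR_MH = (72.7076 + 38.8267 + 60.6454) / (65.8235 + 32.6667 + 40.8008) = 172.1797 / 139.2910 = 1.23612

1.24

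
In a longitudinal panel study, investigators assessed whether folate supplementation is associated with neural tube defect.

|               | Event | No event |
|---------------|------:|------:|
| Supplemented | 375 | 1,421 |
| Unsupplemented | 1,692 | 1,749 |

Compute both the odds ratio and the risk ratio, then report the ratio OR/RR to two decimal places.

Cells: a = 375, b = 1421, c = 1692, d = 1749.
OR = (375·1749)/(1421·1692) = 655875/2404332 = 0.27279
Risk in exposed = 375/1796 = 0.20880; risk in unexposed = 1692/3441 = 0.49172; RR = 0.42463
OR/RR = 0.27279 / 0.42463 = 0.64242
The outcome is not rare, so the OR lies further from 1 than the RR.

0.64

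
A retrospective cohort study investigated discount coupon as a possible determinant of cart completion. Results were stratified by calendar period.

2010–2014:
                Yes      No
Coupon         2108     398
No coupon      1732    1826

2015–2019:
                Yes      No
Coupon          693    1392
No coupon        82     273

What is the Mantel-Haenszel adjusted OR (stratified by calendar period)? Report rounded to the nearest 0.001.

4.439

OR_MH = Σ(aᵢdᵢ/nᵢ) / Σ(bᵢcᵢ/nᵢ), where nᵢ is the stratum total.
Stratum 1 (2010–2014): n = 6064; a·d/n = 2108·1826/6064 = 634.7639; b·c/n = 398·1732/6064 = 113.6768
Stratum 2 (2015–2019): n = 2440; a·d/n = 693·273/2440 = 77.5365; b·c/n = 1392·82/2440 = 46.7803
OR_MH = (634.7639 + 77.5365) / (113.6768 + 46.7803) = 712.3003 / 160.4571 = 4.43919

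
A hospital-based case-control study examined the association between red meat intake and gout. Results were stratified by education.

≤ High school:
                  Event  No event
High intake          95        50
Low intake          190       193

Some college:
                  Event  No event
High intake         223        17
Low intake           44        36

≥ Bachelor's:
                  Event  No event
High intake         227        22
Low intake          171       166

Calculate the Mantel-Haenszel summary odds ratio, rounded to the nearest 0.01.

4.64

OR_MH = Σ(aᵢdᵢ/nᵢ) / Σ(bᵢcᵢ/nᵢ), where nᵢ is the stratum total.
Stratum 1 (≤ High school): n = 528; a·d/n = 95·193/528 = 34.7254; b·c/n = 50·190/528 = 17.9924
Stratum 2 (Some college): n = 320; a·d/n = 223·36/320 = 25.0875; b·c/n = 17·44/320 = 2.3375
Stratum 3 (≥ Bachelor's): n = 586; a·d/n = 227·166/586 = 64.3038; b·c/n = 22·171/586 = 6.4198
OR_MH = (34.7254 + 25.0875 + 64.3038) / (17.9924 + 2.3375 + 6.4198) = 124.1166 / 26.7497 = 4.63992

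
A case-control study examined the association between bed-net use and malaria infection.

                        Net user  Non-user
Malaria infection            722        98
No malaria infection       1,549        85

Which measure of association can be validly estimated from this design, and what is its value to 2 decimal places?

Reading the table with exposure as columns: a = 722 (Net user, case), b = 1549 (Net user, non-case), c = 98 (Non-user, case), d = 85.
This is a case-control study: participants were sampled on outcome status, so risks in the source population cannot be estimated directly — relative risk is not valid here. The odds ratio is the appropriate measure.
OR = (a·d)/(b·c) = (722 × 85) / (1549 × 98) = 61370 / 151802 = 0.40428

0.40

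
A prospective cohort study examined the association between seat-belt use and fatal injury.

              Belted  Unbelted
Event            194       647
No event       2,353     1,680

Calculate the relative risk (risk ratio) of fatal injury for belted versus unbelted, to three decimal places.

Reading the table with exposure as columns: a = 194 (Belted, case), b = 2353 (Belted, non-case), c = 647 (Unbelted, case), d = 1680.
Risk in exposed = 194/2547 = 0.07617; risk in unexposed = 647/2327 = 0.27804.
RR = 0.07617 / 0.27804 = 0.27395
The risk is 73% lower among the exposed than among the unexposed.

0.274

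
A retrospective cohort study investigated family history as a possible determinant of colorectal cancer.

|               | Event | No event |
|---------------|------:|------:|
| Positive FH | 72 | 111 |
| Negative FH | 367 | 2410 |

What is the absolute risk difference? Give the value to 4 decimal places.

Cells: a = 72, b = 111, c = 367, d = 2410.
Risk in exposed = 72/183 = 0.393443; risk in unexposed = 367/2777 = 0.132157.
Risk difference = 0.393443 − 0.132157 = 0.261286

0.2613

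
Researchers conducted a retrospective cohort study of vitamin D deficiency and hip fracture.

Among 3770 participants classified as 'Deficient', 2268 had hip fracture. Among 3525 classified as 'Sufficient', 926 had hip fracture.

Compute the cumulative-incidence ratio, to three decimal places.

From the description: a = 2268, b = 1502, c = 926, d = 2599.
Risk in exposed = 2268/3770 = 0.60159; risk in unexposed = 926/3525 = 0.26270.
RR = 0.60159 / 0.26270 = 2.29008
The risk among the exposed is 2.29 times that among the unexposed.

2.290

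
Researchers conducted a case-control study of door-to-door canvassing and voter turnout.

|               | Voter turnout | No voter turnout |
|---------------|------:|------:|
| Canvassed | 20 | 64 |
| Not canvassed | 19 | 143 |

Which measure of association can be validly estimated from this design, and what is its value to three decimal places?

Cells: a = 20, b = 64, c = 19, d = 143.
This is a case-control study: participants were sampled on outcome status, so risks in the source population cannot be estimated directly — relative risk is not valid here. The odds ratio is the appropriate measure.
OR = (a·d)/(b·c) = (20 × 143) / (64 × 19) = 2860 / 1216 = 2.35197

2.352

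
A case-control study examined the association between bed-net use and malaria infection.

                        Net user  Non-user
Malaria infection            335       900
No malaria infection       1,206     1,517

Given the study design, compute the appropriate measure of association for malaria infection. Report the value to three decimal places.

0.468

Reading the table with exposure as columns: a = 335 (Net user, case), b = 1206 (Net user, non-case), c = 900 (Non-user, case), d = 1517.
This is a case-control study: participants were sampled on outcome status, so risks in the source population cannot be estimated directly — relative risk is not valid here. The odds ratio is the appropriate measure.
OR = (a·d)/(b·c) = (335 × 1517) / (1206 × 900) = 508195 / 1085400 = 0.46821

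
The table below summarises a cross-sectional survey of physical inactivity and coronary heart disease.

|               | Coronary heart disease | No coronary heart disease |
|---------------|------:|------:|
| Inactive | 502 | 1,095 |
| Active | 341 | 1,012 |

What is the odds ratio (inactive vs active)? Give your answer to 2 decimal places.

1.36

Cells: a = 502, b = 1095, c = 341, d = 1012.
OR = (a·d)/(b·c) = (502 × 1012) / (1095 × 341) = 508024 / 373395 = 1.36055
The odds of coronary heart disease are about 1.36 times as high in the inactive group.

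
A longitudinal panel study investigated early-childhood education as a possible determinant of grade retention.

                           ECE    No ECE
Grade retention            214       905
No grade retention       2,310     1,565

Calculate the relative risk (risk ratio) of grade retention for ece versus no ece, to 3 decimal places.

0.231

Reading the table with exposure as columns: a = 214 (ECE, case), b = 2310 (ECE, non-case), c = 905 (No ECE, case), d = 1565.
Risk in exposed = 214/2524 = 0.08479; risk in unexposed = 905/2470 = 0.36640.
RR = 0.08479 / 0.36640 = 0.23141
The risk is 77% lower among the exposed than among the unexposed.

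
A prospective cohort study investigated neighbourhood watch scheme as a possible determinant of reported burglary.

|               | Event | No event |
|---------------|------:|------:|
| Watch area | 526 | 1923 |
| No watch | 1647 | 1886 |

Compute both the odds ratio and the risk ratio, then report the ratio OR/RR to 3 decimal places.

Cells: a = 526, b = 1923, c = 1647, d = 1886.
OR = (526·1886)/(1923·1647) = 992036/3167181 = 0.31322
Risk in exposed = 526/2449 = 0.21478; risk in unexposed = 1647/3533 = 0.46618; RR = 0.46073
OR/RR = 0.31322 / 0.46073 = 0.67984
The outcome is not rare, so the OR lies further from 1 than the RR.

0.680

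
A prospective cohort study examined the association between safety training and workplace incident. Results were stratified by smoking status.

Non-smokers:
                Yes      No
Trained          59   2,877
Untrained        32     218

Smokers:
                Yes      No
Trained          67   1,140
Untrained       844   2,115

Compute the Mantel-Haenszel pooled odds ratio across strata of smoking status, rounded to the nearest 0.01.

0.15

OR_MH = Σ(aᵢdᵢ/nᵢ) / Σ(bᵢcᵢ/nᵢ), where nᵢ is the stratum total.
Stratum 1 (Non-smokers): n = 3186; a·d/n = 59·218/3186 = 4.0370; b·c/n = 2877·32/3186 = 28.8964
Stratum 2 (Smokers): n = 4166; a·d/n = 67·2115/4166 = 34.0146; b·c/n = 1140·844/4166 = 230.9554
OR_MH = (4.0370 + 34.0146) / (28.8964 + 230.9554) = 38.0517 / 259.8518 = 0.14644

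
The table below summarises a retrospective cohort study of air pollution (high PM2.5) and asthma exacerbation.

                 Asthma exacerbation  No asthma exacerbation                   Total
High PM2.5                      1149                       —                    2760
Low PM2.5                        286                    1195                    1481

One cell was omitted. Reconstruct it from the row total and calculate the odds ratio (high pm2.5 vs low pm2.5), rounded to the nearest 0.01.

The missing cell is in the exposed row: 2760 − 1149 = 1611.
So a = 1149, b = 1611, c = 286, d = 1195.
OR = (a·d)/(b·c) = (1149 × 1195) / (1611 × 286) = 1373055 / 460746 = 2.98007

2.98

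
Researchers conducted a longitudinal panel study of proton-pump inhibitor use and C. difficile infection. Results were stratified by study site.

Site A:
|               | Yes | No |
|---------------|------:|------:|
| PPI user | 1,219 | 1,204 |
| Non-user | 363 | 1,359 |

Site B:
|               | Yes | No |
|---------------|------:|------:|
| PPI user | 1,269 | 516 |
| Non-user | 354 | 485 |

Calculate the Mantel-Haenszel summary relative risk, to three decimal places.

RR_MH = Σ(aᵢ·n₀ᵢ/nᵢ) / Σ(cᵢ·n₁ᵢ/nᵢ), with n₁ᵢ = aᵢ+bᵢ (exposed), n₀ᵢ = cᵢ+dᵢ (unexposed), nᵢ = n₁ᵢ+n₀ᵢ.
Stratum 1 (Site A): n₁ = 2423, n₀ = 1722, n = 4145; a·n₀/n = 1219·1722/4145 = 506.4217; c·n₁/n = 363·2423/4145 = 212.1952
Stratum 2 (Site B): n₁ = 1785, n₀ = 839, n = 2624; a·n₀/n = 1269·839/2624 = 405.7511; c·n₁/n = 354·1785/2624 = 240.8117
RR_MH = (506.4217 + 405.7511) / (212.1952 + 240.8117) = 912.1729 / 453.0069 = 2.01360

2.014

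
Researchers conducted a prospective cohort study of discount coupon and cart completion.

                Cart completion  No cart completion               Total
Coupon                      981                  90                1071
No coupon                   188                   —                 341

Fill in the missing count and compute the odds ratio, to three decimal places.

8.871

The missing cell is in the unexposed row: 341 − 188 = 153.
So a = 981, b = 90, c = 188, d = 153.
OR = (a·d)/(b·c) = (981 × 153) / (90 × 188) = 150093 / 16920 = 8.87074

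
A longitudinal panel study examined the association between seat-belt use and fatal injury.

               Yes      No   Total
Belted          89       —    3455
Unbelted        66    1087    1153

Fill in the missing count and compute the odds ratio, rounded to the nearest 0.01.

The missing cell is in the exposed row: 3455 − 89 = 3366.
So a = 89, b = 3366, c = 66, d = 1087.
OR = (a·d)/(b·c) = (89 × 1087) / (3366 × 66) = 96743 / 222156 = 0.43547

0.44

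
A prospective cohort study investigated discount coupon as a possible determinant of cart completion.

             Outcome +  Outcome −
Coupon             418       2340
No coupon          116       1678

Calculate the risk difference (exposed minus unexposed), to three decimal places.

0.087

Cells: a = 418, b = 2340, c = 116, d = 1678.
Risk in exposed = 418/2758 = 0.151559; risk in unexposed = 116/1794 = 0.064660.
Risk difference = 0.151559 − 0.064660 = 0.086899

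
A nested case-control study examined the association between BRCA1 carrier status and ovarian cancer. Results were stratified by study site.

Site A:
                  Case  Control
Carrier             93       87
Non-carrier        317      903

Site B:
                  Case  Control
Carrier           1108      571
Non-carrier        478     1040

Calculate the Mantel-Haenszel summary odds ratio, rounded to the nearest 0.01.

4.00

OR_MH = Σ(aᵢdᵢ/nᵢ) / Σ(bᵢcᵢ/nᵢ), where nᵢ is the stratum total.
Stratum 1 (Site A): n = 1400; a·d/n = 93·903/1400 = 59.9850; b·c/n = 87·317/1400 = 19.6993
Stratum 2 (Site B): n = 3197; a·d/n = 1108·1040/3197 = 360.4379; b·c/n = 571·478/3197 = 85.3732
OR_MH = (59.9850 + 360.4379) / (19.6993 + 85.3732) = 420.4229 / 105.0724 = 4.00127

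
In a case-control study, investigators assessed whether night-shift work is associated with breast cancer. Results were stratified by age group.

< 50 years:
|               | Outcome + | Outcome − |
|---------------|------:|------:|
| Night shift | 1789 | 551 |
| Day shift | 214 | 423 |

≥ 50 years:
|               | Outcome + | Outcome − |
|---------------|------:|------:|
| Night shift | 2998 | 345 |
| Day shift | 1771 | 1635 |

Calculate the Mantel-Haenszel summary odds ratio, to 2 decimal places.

7.53

OR_MH = Σ(aᵢdᵢ/nᵢ) / Σ(bᵢcᵢ/nᵢ), where nᵢ is the stratum total.
Stratum 1 (< 50 years): n = 2977; a·d/n = 1789·423/2977 = 254.1979; b·c/n = 551·214/2977 = 39.6083
Stratum 2 (≥ 50 years): n = 6749; a·d/n = 2998·1635/6749 = 726.2898; b·c/n = 345·1771/6749 = 90.5312
OR_MH = (254.1979 + 726.2898) / (39.6083 + 90.5312) = 980.4877 / 130.1395 = 7.53413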